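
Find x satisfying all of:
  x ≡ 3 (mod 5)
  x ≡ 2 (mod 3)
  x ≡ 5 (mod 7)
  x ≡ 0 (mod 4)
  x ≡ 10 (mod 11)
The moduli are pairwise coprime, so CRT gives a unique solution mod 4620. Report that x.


Product of moduli M = 5 · 3 · 7 · 4 · 11 = 4620.
Merge one congruence at a time:
  Start: x ≡ 3 (mod 5).
  Combine with x ≡ 2 (mod 3); new modulus lcm = 15.
    Write x = 3 + 5·t and substitute into x ≡ 2 (mod 3): 5·t ≡ 2 − 3 = -1 (mod 3).
    Reduce coefficients mod 3: 2·t ≡ 2 (mod 3).
    The inverse of 2 mod 3 is 2 (since 2·2 = 4 = 1·3 + 1), so t ≡ 2·2 = 4 ≡ 1 (mod 3).
    Then x = 3 + 5·1 = 8, valid modulo lcm(5, 3) = 15: x ≡ 8 (mod 15).
  Combine with x ≡ 5 (mod 7); new modulus lcm = 105.
    Write x = 8 + 15·t and substitute into x ≡ 5 (mod 7): 15·t ≡ 5 − 8 = -3 (mod 7).
    Reduce coefficients mod 7: 1·t ≡ 4 (mod 7).
    So t ≡ 4 (mod 7).
    Then x = 8 + 15·4 = 68, valid modulo lcm(15, 7) = 105: x ≡ 68 (mod 105).
  Combine with x ≡ 0 (mod 4); new modulus lcm = 420.
    Write x = 68 + 105·t and substitute into x ≡ 0 (mod 4): 105·t ≡ 0 − 68 = -68 (mod 4).
    Reduce coefficients mod 4: 1·t ≡ 0 (mod 4).
    So t ≡ 0 (mod 4).
    Then x = 68 + 105·0 = 68, valid modulo lcm(105, 4) = 420: x ≡ 68 (mod 420).
  Combine with x ≡ 10 (mod 11); new modulus lcm = 4620.
    Write x = 68 + 420·t and substitute into x ≡ 10 (mod 11): 420·t ≡ 10 − 68 = -58 (mod 11).
    Reduce coefficients mod 11: 2·t ≡ 8 (mod 11).
    The inverse of 2 mod 11 is 6 (since 2·6 = 12 = 1·11 + 1), so t ≡ 6·8 = 48 ≡ 4 (mod 11).
    Then x = 68 + 420·4 = 1748, valid modulo lcm(420, 11) = 4620: x ≡ 1748 (mod 4620).
Verify against each original: 1748 mod 5 = 3, 1748 mod 3 = 2, 1748 mod 7 = 5, 1748 mod 4 = 0, 1748 mod 11 = 10.

x ≡ 1748 (mod 4620).


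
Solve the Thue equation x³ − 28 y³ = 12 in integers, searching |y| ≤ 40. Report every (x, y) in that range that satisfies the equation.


The equation is x³ - 28y³ = 12. For fixed y, x³ = 28·y³ + 12, so a solution requires the RHS to be a perfect cube.
Strategy: iterate y from -40 to 40, compute RHS = 28·y³ + 12, and check whether it is a (positive or negative) perfect cube.
Check small values of y:
  y = 0: RHS = 12 is not a perfect cube.
  y = 1: RHS = 40 is not a perfect cube.
  y = -1: RHS = -16 is not a perfect cube.
  y = 2: RHS = 236 is not a perfect cube.
  y = -2: RHS = -212 is not a perfect cube.
  y = 3: RHS = 768 is not a perfect cube.
  y = -3: RHS = -744 is not a perfect cube.
Continuing the search up to |y| = 40 finds no solutions either.
No (x, y) in the scanned range satisfies the equation.

No integer solutions with |y| ≤ 40.


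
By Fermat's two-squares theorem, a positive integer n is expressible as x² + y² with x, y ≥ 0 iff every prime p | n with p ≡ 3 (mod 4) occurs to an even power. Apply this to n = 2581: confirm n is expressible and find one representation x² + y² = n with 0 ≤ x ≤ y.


Step 1: Factor n = 2581 = 29 · 89.
Step 2: Check the mod-4 condition on each prime factor: 29 ≡ 1 (mod 4), exponent 1; 89 ≡ 1 (mod 4), exponent 1.
All primes ≡ 3 (mod 4) appear to even exponent (or don't appear), so by the two-squares theorem n IS expressible as a sum of two squares.
Step 3: Build a representation. Here n = 29 · 89 is a product of primes ≡ 1 (mod 4). Each prime p ≡ 1 (mod 4) is itself a sum of two squares; find a² by testing p − a² for a perfect square:
  29: 29 − 1² = 28, 29 − 2² = 25 = 5² ⇒ 29 = 2² + 5².
  89: 89 − 1² = 88, 89 − 2² = 85, 89 − 3² = 80, 89 − 4² = 73, 89 − 5² = 64 = 8² ⇒ 89 = 5² + 8².
  Combine using the Brahmagupta–Fibonacci identity (a² + b²)(c² + d²) = (ac − bd)² + (ad + bc)² = (ac + bd)² + (ad − bc)²:
  29 · 89 = 2581: from (2² + 5²)(5² + 8²), take (2·5 − 5·8, 2·8 + 5·5) = (10 − 40, 16 + 25) = (-30, 41); dropping signs (only squares matter) gives (30, 41); check 30² + 41² = 900 + 1681 = 2581 ✓.
Step 4: Order so x ≤ y and verify: 30² + 41² = 900 + 1681 = 2581 = n. ✓

n = 2581 = 30² + 41² (one valid representation with x ≤ y).


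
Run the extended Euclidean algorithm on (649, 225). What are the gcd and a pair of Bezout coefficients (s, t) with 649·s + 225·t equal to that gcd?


Euclidean algorithm on (649, 225) — divide until remainder is 0:
  649 = 2 · 225 + 199
  225 = 1 · 199 + 26
  199 = 7 · 26 + 17
  26 = 1 · 17 + 9
  17 = 1 · 9 + 8
  9 = 1 · 8 + 1
  8 = 8 · 1 + 0
gcd(649, 225) = 1.
Track Bezout coefficients alongside the remainders: start with r₀ = 649 = a·1 + b·0 (s = 1, t = 0) and r₁ = 225 = a·0 + b·1 (s = 0, t = 1); each new remainder r_{k+1} = r_{k-1} − q_k·r_k inherits s_{k+1} = s_{k-1} − q_k·s_k, t_{k+1} = t_{k-1} − q_k·t_k, so r_k = a·s_k + b·t_k at every step:
  q = 2: r = 199, s = 1 − 2·0 = 1, t = 0 − 2·1 = -2  (check: 649·1 + 225·(-2) = 199)
  q = 1: r = 26, s = 0 − 1·1 = -1, t = 1 − 1·(-2) = 3  (check: 649·(-1) + 225·3 = 26)
  q = 7: r = 17, s = 1 − 7·(-1) = 8, t = -2 − 7·3 = -23  (check: 649·8 + 225·(-23) = 17)
  q = 1: r = 9, s = -1 − 1·8 = -9, t = 3 − 1·(-23) = 26  (check: 649·(-9) + 225·26 = 9)
  q = 1: r = 8, s = 8 − 1·(-9) = 17, t = -23 − 1·26 = -49  (check: 649·17 + 225·(-49) = 8)
  q = 1: r = 1, s = -9 − 1·17 = -26, t = 26 − 1·(-49) = 75  (check: 649·(-26) + 225·75 = 1)
The row with r = 1 (the gcd) gives the Bezout coefficients s = -26, t = 75.
Result: 649 · (-26) + 225 · (75) = 1.

gcd(649, 225) = 1; s = -26, t = 75 (check: 649·(-26) + 225·75 = 1).


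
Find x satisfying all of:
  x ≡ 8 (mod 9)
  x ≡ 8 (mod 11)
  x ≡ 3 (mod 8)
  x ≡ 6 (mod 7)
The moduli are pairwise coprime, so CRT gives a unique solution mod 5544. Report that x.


Product of moduli M = 9 · 11 · 8 · 7 = 5544.
Merge one congruence at a time:
  Start: x ≡ 8 (mod 9).
  Combine with x ≡ 8 (mod 11); new modulus lcm = 99.
    Write x = 8 + 9·t and substitute into x ≡ 8 (mod 11): 9·t ≡ 8 − 8 = 0 (mod 11).
    The inverse of 9 mod 11 is 5 (since 9·5 = 45 = 4·11 + 1), so t ≡ 5·0 = 0 ≡ 0 (mod 11).
    Then x = 8 + 9·0 = 8, valid modulo lcm(9, 11) = 99: x ≡ 8 (mod 99).
  Combine with x ≡ 3 (mod 8); new modulus lcm = 792.
    Write x = 8 + 99·t and substitute into x ≡ 3 (mod 8): 99·t ≡ 3 − 8 = -5 (mod 8).
    Reduce coefficients mod 8: 3·t ≡ 3 (mod 8).
    The inverse of 3 mod 8 is 3 (since 3·3 = 9 = 1·8 + 1), so t ≡ 3·3 = 9 ≡ 1 (mod 8).
    Then x = 8 + 99·1 = 107, valid modulo lcm(99, 8) = 792: x ≡ 107 (mod 792).
  Combine with x ≡ 6 (mod 7); new modulus lcm = 5544.
    Write x = 107 + 792·t and substitute into x ≡ 6 (mod 7): 792·t ≡ 6 − 107 = -101 (mod 7).
    Reduce coefficients mod 7: 1·t ≡ 4 (mod 7).
    So t ≡ 4 (mod 7).
    Then x = 107 + 792·4 = 3275, valid modulo lcm(792, 7) = 5544: x ≡ 3275 (mod 5544).
Verify against each original: 3275 mod 9 = 8, 3275 mod 11 = 8, 3275 mod 8 = 3, 3275 mod 7 = 6.

x ≡ 3275 (mod 5544).


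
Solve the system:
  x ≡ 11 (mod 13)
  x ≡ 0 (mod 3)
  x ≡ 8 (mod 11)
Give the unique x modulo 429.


Moduli 13, 3, 11 are pairwise coprime; by CRT there is a unique solution modulo M = 13 · 3 · 11 = 429.
Solve pairwise, accumulating the modulus:
  Start with x ≡ 11 (mod 13).
  Combine with x ≡ 0 (mod 3): since gcd(13, 3) = 1, we get a unique residue mod 39.
    Write x = 11 + 13·t and substitute into x ≡ 0 (mod 3): 13·t ≡ 0 − 11 = -11 (mod 3).
    Reduce coefficients mod 3: 1·t ≡ 1 (mod 3).
    So t ≡ 1 (mod 3).
    Then x = 11 + 13·1 = 24, valid modulo lcm(13, 3) = 39: x ≡ 24 (mod 39).
  Combine with x ≡ 8 (mod 11): since gcd(39, 11) = 1, we get a unique residue mod 429.
    Write x = 24 + 39·t and substitute into x ≡ 8 (mod 11): 39·t ≡ 8 − 24 = -16 (mod 11).
    Reduce coefficients mod 11: 6·t ≡ 6 (mod 11).
    The inverse of 6 mod 11 is 2 (since 6·2 = 12 = 1·11 + 1), so t ≡ 2·6 = 12 ≡ 1 (mod 11).
    Then x = 24 + 39·1 = 63, valid modulo lcm(39, 11) = 429: x ≡ 63 (mod 429).
Verify: 63 mod 13 = 11 ✓, 63 mod 3 = 0 ✓, 63 mod 11 = 8 ✓.

x ≡ 63 (mod 429).


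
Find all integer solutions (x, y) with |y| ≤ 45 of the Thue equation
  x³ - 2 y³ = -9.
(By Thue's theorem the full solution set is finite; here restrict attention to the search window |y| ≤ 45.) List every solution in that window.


The equation is x³ - 2y³ = -9. For fixed y, x³ = 2·y³ − 9, so a solution requires the RHS to be a perfect cube.
Strategy: iterate y from -45 to 45, compute RHS = 2·y³ − 9, and check whether it is a (positive or negative) perfect cube.
Check small values of y:
  y = 0: RHS = -9 is not a perfect cube.
  y = 1: RHS = -7 is not a perfect cube.
  y = -1: RHS = -11 is not a perfect cube.
  y = 2: RHS = 7 is not a perfect cube.
  y = -2: RHS = -25 is not a perfect cube.
  y = 3: RHS = 45 is not a perfect cube.
  y = -3: RHS = -63 is not a perfect cube.
Continuing the search up to |y| = 45 finds no solutions either.
No (x, y) in the scanned range satisfies the equation.

No integer solutions with |y| ≤ 45.


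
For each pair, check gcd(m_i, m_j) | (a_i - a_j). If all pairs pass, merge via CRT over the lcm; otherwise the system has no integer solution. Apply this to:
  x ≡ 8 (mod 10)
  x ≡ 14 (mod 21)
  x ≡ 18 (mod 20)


Moduli 10, 21, 20 are not pairwise coprime, so CRT works modulo lcm(m_i) when all pairwise compatibility conditions hold.
Pairwise compatibility: gcd(m_i, m_j) must divide a_i - a_j for every pair.
Merge one congruence at a time:
  Start: x ≡ 8 (mod 10).
  Combine with x ≡ 14 (mod 21): gcd(10, 21) = 1; 14 - 8 = 6, which IS divisible by 1, so compatible.
    Write x = 8 + 10·t and substitute into x ≡ 14 (mod 21): 10·t ≡ 14 − 8 = 6 (mod 21).
    The inverse of 10 mod 21 is 19 (since 10·19 = 190 = 9·21 + 1), so t ≡ 19·6 = 114 ≡ 9 (mod 21).
    Then x = 8 + 10·9 = 98, valid modulo lcm(10, 21) = 210: x ≡ 98 (mod 210).
  Combine with x ≡ 18 (mod 20): gcd(210, 20) = 10; 18 - 98 = -80, which IS divisible by 10, so compatible.
    Write x = 98 + 210·t and substitute into x ≡ 18 (mod 20): 210·t ≡ 18 − 98 = -80 (mod 20).
    Divide the congruence (and modulus) by g = 10: 21·t ≡ -8 (mod 2).
    Reduce coefficients mod 2: 1·t ≡ 0 (mod 2).
    So t ≡ 0 (mod 2).
    Then x = 98 + 210·0 = 98, valid modulo lcm(210, 20) = 420: x ≡ 98 (mod 420).
Verify: 98 mod 10 = 8, 98 mod 21 = 14, 98 mod 20 = 18.

x ≡ 98 (mod 420).


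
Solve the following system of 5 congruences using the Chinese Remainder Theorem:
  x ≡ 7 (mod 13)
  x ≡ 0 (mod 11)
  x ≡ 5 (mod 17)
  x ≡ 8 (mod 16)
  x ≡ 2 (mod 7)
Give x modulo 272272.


Product of moduli M = 13 · 11 · 17 · 16 · 7 = 272272.
Merge one congruence at a time:
  Start: x ≡ 7 (mod 13).
  Combine with x ≡ 0 (mod 11); new modulus lcm = 143.
    Write x = 7 + 13·t and substitute into x ≡ 0 (mod 11): 13·t ≡ 0 − 7 = -7 (mod 11).
    Reduce coefficients mod 11: 2·t ≡ 4 (mod 11).
    The inverse of 2 mod 11 is 6 (since 2·6 = 12 = 1·11 + 1), so t ≡ 6·4 = 24 ≡ 2 (mod 11).
    Then x = 7 + 13·2 = 33, valid modulo lcm(13, 11) = 143: x ≡ 33 (mod 143).
  Combine with x ≡ 5 (mod 17); new modulus lcm = 2431.
    Write x = 33 + 143·t and substitute into x ≡ 5 (mod 17): 143·t ≡ 5 − 33 = -28 (mod 17).
    Reduce coefficients mod 17: 7·t ≡ 6 (mod 17).
    The inverse of 7 mod 17 is 5 (since 7·5 = 35 = 2·17 + 1), so t ≡ 5·6 = 30 ≡ 13 (mod 17).
    Then x = 33 + 143·13 = 1892, valid modulo lcm(143, 17) = 2431: x ≡ 1892 (mod 2431).
  Combine with x ≡ 8 (mod 16); new modulus lcm = 38896.
    Write x = 1892 + 2431·t and substitute into x ≡ 8 (mod 16): 2431·t ≡ 8 − 1892 = -1884 (mod 16).
    Reduce coefficients mod 16: 15·t ≡ 4 (mod 16).
    The inverse of 15 mod 16 is 15 (since 15·15 = 225 = 14·16 + 1), so t ≡ 15·4 = 60 ≡ 12 (mod 16).
    Then x = 1892 + 2431·12 = 31064, valid modulo lcm(2431, 16) = 38896: x ≡ 31064 (mod 38896).
  Combine with x ≡ 2 (mod 7); new modulus lcm = 272272.
    Write x = 31064 + 38896·t and substitute into x ≡ 2 (mod 7): 38896·t ≡ 2 − 31064 = -31062 (mod 7).
    Reduce coefficients mod 7: 4·t ≡ 4 (mod 7).
    The inverse of 4 mod 7 is 2 (since 4·2 = 8 = 1·7 + 1), so t ≡ 2·4 = 8 ≡ 1 (mod 7).
    Then x = 31064 + 38896·1 = 69960, valid modulo lcm(38896, 7) = 272272: x ≡ 69960 (mod 272272).
Verify against each original: 69960 mod 13 = 7, 69960 mod 11 = 0, 69960 mod 17 = 5, 69960 mod 16 = 8, 69960 mod 7 = 2.

x ≡ 69960 (mod 272272).


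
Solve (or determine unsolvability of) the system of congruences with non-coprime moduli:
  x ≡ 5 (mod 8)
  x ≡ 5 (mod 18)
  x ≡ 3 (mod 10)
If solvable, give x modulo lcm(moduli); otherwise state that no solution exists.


Moduli 8, 18, 10 are not pairwise coprime, so CRT works modulo lcm(m_i) when all pairwise compatibility conditions hold.
Pairwise compatibility: gcd(m_i, m_j) must divide a_i - a_j for every pair.
Merge one congruence at a time:
  Start: x ≡ 5 (mod 8).
  Combine with x ≡ 5 (mod 18): gcd(8, 18) = 2; 5 - 5 = 0, which IS divisible by 2, so compatible.
    Write x = 5 + 8·t and substitute into x ≡ 5 (mod 18): 8·t ≡ 5 − 5 = 0 (mod 18).
    Divide the congruence (and modulus) by g = 2: 4·t ≡ 0 (mod 9).
    The inverse of 4 mod 9 is 7 (since 4·7 = 28 = 3·9 + 1), so t ≡ 7·0 = 0 ≡ 0 (mod 9).
    Then x = 5 + 8·0 = 5, valid modulo lcm(8, 18) = 72: x ≡ 5 (mod 72).
  Combine with x ≡ 3 (mod 10): gcd(72, 10) = 2; 3 - 5 = -2, which IS divisible by 2, so compatible.
    Write x = 5 + 72·t and substitute into x ≡ 3 (mod 10): 72·t ≡ 3 − 5 = -2 (mod 10).
    Divide the congruence (and modulus) by g = 2: 36·t ≡ -1 (mod 5).
    Reduce coefficients mod 5: 1·t ≡ 4 (mod 5).
    So t ≡ 4 (mod 5).
    Then x = 5 + 72·4 = 293, valid modulo lcm(72, 10) = 360: x ≡ 293 (mod 360).
Verify: 293 mod 8 = 5, 293 mod 18 = 5, 293 mod 10 = 3.

x ≡ 293 (mod 360).


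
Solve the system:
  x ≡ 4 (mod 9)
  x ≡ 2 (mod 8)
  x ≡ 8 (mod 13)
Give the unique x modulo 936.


Moduli 9, 8, 13 are pairwise coprime; by CRT there is a unique solution modulo M = 9 · 8 · 13 = 936.
Solve pairwise, accumulating the modulus:
  Start with x ≡ 4 (mod 9).
  Combine with x ≡ 2 (mod 8): since gcd(9, 8) = 1, we get a unique residue mod 72.
    Write x = 4 + 9·t and substitute into x ≡ 2 (mod 8): 9·t ≡ 2 − 4 = -2 (mod 8).
    Reduce coefficients mod 8: 1·t ≡ 6 (mod 8).
    So t ≡ 6 (mod 8).
    Then x = 4 + 9·6 = 58, valid modulo lcm(9, 8) = 72: x ≡ 58 (mod 72).
  Combine with x ≡ 8 (mod 13): since gcd(72, 13) = 1, we get a unique residue mod 936.
    Write x = 58 + 72·t and substitute into x ≡ 8 (mod 13): 72·t ≡ 8 − 58 = -50 (mod 13).
    Reduce coefficients mod 13: 7·t ≡ 2 (mod 13).
    The inverse of 7 mod 13 is 2 (since 7·2 = 14 = 1·13 + 1), so t ≡ 2·2 = 4 ≡ 4 (mod 13).
    Then x = 58 + 72·4 = 346, valid modulo lcm(72, 13) = 936: x ≡ 346 (mod 936).
Verify: 346 mod 9 = 4 ✓, 346 mod 8 = 2 ✓, 346 mod 13 = 8 ✓.

x ≡ 346 (mod 936).


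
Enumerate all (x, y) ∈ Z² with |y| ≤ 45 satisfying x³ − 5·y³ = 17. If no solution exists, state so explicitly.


The equation is x³ - 5y³ = 17. For fixed y, x³ = 5·y³ + 17, so a solution requires the RHS to be a perfect cube.
Strategy: iterate y from -45 to 45, compute RHS = 5·y³ + 17, and check whether it is a (positive or negative) perfect cube.
Check small values of y:
  y = 0: RHS = 17 is not a perfect cube.
  y = 1: RHS = 22 is not a perfect cube.
  y = -1: RHS = 12 is not a perfect cube.
  y = 2: RHS = 57 is not a perfect cube.
  y = -2: RHS = -23 is not a perfect cube.
  y = 3: RHS = 152 is not a perfect cube.
  y = -3: RHS = -118 is not a perfect cube.
Continuing the search up to |y| = 45 finds no solutions either.
No (x, y) in the scanned range satisfies the equation.

No integer solutions with |y| ≤ 45.


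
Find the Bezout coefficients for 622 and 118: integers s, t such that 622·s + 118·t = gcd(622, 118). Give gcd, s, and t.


Euclidean algorithm on (622, 118) — divide until remainder is 0:
  622 = 5 · 118 + 32
  118 = 3 · 32 + 22
  32 = 1 · 22 + 10
  22 = 2 · 10 + 2
  10 = 5 · 2 + 0
gcd(622, 118) = 2.
Track Bezout coefficients alongside the remainders: start with r₀ = 622 = a·1 + b·0 (s = 1, t = 0) and r₁ = 118 = a·0 + b·1 (s = 0, t = 1); each new remainder r_{k+1} = r_{k-1} − q_k·r_k inherits s_{k+1} = s_{k-1} − q_k·s_k, t_{k+1} = t_{k-1} − q_k·t_k, so r_k = a·s_k + b·t_k at every step:
  q = 5: r = 32, s = 1 − 5·0 = 1, t = 0 − 5·1 = -5  (check: 622·1 + 118·(-5) = 32)
  q = 3: r = 22, s = 0 − 3·1 = -3, t = 1 − 3·(-5) = 16  (check: 622·(-3) + 118·16 = 22)
  q = 1: r = 10, s = 1 − 1·(-3) = 4, t = -5 − 1·16 = -21  (check: 622·4 + 118·(-21) = 10)
  q = 2: r = 2, s = -3 − 2·4 = -11, t = 16 − 2·(-21) = 58  (check: 622·(-11) + 118·58 = 2)
The row with r = 2 (the gcd) gives the Bezout coefficients s = -11, t = 58.
Result: 622 · (-11) + 118 · (58) = 2.

gcd(622, 118) = 2; s = -11, t = 58 (check: 622·(-11) + 118·58 = 2).


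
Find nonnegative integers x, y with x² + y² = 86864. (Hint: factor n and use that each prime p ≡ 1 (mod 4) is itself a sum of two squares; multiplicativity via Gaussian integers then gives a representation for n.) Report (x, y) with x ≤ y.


Step 1: Factor n = 86864 = 2^4 · 61 · 89.
Step 2: Check the mod-4 condition on each prime factor: 2 = 2 (special); 61 ≡ 1 (mod 4), exponent 1; 89 ≡ 1 (mod 4), exponent 1.
All primes ≡ 3 (mod 4) appear to even exponent (or don't appear), so by the two-squares theorem n IS expressible as a sum of two squares.
Step 3: Build a representation. Group n = k² · m with k = 4 and m = 61 · 89 = 5429 (a product of primes ≡ 1 (mod 4)); a representation of m scales to one of n via (k·x)² + (k·y)² = k²(x² + y²). Each prime p ≡ 1 (mod 4) is itself a sum of two squares; find a² by testing p − a² for a perfect square:
  61: 61 − 1² = 60, 61 − 2² = 57, 61 − 3² = 52, 61 − 4² = 45, 61 − 5² = 36 = 6² ⇒ 61 = 5² + 6².
  89: 89 − 1² = 88, 89 − 2² = 85, 89 − 3² = 80, 89 − 4² = 73, 89 − 5² = 64 = 8² ⇒ 89 = 5² + 8².
  Combine using the Brahmagupta–Fibonacci identity (a² + b²)(c² + d²) = (ac − bd)² + (ad + bc)² = (ac + bd)² + (ad − bc)²:
  61 · 89 = 5429: from (5² + 6²)(5² + 8²), take (5·5 − 6·8, 5·8 + 6·5) = (25 − 48, 40 + 30) = (-23, 70); dropping signs (only squares matter) gives (23, 70); check 23² + 70² = 529 + 4900 = 5429 ✓.
  Scale by k = 4: (4·23, 4·70) = (92, 280).
Step 4: Order so x ≤ y and verify: 92² + 280² = 8464 + 78400 = 86864 = n. ✓

n = 86864 = 92² + 280² (one valid representation with x ≤ y).


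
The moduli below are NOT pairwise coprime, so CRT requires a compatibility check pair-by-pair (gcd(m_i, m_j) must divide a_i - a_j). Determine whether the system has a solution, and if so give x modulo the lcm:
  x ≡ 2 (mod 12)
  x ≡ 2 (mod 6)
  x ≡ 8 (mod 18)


Moduli 12, 6, 18 are not pairwise coprime, so CRT works modulo lcm(m_i) when all pairwise compatibility conditions hold.
Pairwise compatibility: gcd(m_i, m_j) must divide a_i - a_j for every pair.
Merge one congruence at a time:
  Start: x ≡ 2 (mod 12).
  Combine with x ≡ 2 (mod 6): gcd(12, 6) = 6; 2 - 2 = 0, which IS divisible by 6, so compatible.
    Write x = 2 + 12·t and substitute into x ≡ 2 (mod 6): 12·t ≡ 2 − 2 = 0 (mod 6).
    Divide the congruence (and modulus) by g = 6: 2·t ≡ 0 (mod 1).
    Modulo 1 every t works; take t = 0.
    Then x = 2 + 12·0 = 2, valid modulo lcm(12, 6) = 12: x ≡ 2 (mod 12).
  Combine with x ≡ 8 (mod 18): gcd(12, 18) = 6; 8 - 2 = 6, which IS divisible by 6, so compatible.
    Write x = 2 + 12·t and substitute into x ≡ 8 (mod 18): 12·t ≡ 8 − 2 = 6 (mod 18).
    Divide the congruence (and modulus) by g = 6: 2·t ≡ 1 (mod 3).
    The inverse of 2 mod 3 is 2 (since 2·2 = 4 = 1·3 + 1), so t ≡ 2·1 = 2 ≡ 2 (mod 3).
    Then x = 2 + 12·2 = 26, valid modulo lcm(12, 18) = 36: x ≡ 26 (mod 36).
Verify: 26 mod 12 = 2, 26 mod 6 = 2, 26 mod 18 = 8.

x ≡ 26 (mod 36).


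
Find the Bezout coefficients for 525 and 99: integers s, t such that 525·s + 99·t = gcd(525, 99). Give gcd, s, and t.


Euclidean algorithm on (525, 99) — divide until remainder is 0:
  525 = 5 · 99 + 30
  99 = 3 · 30 + 9
  30 = 3 · 9 + 3
  9 = 3 · 3 + 0
gcd(525, 99) = 3.
Track Bezout coefficients alongside the remainders: start with r₀ = 525 = a·1 + b·0 (s = 1, t = 0) and r₁ = 99 = a·0 + b·1 (s = 0, t = 1); each new remainder r_{k+1} = r_{k-1} − q_k·r_k inherits s_{k+1} = s_{k-1} − q_k·s_k, t_{k+1} = t_{k-1} − q_k·t_k, so r_k = a·s_k + b·t_k at every step:
  q = 5: r = 30, s = 1 − 5·0 = 1, t = 0 − 5·1 = -5  (check: 525·1 + 99·(-5) = 30)
  q = 3: r = 9, s = 0 − 3·1 = -3, t = 1 − 3·(-5) = 16  (check: 525·(-3) + 99·16 = 9)
  q = 3: r = 3, s = 1 − 3·(-3) = 10, t = -5 − 3·16 = -53  (check: 525·10 + 99·(-53) = 3)
The row with r = 3 (the gcd) gives the Bezout coefficients s = 10, t = -53.
Result: 525 · (10) + 99 · (-53) = 3.

gcd(525, 99) = 3; s = 10, t = -53 (check: 525·10 + 99·(-53) = 3).


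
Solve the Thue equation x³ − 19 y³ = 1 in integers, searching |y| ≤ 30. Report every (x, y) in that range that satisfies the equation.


The equation is x³ - 19y³ = 1. For fixed y, x³ = 19·y³ + 1, so a solution requires the RHS to be a perfect cube.
Strategy: iterate y from -30 to 30, compute RHS = 19·y³ + 1, and check whether it is a (positive or negative) perfect cube.
Check small values of y:
  y = 0: RHS = 1 = (1)³ ⇒ x = 1 works.
  y = 1: RHS = 20 is not a perfect cube.
  y = -1: RHS = -18 is not a perfect cube.
  y = 2: RHS = 153 is not a perfect cube.
  y = -2: RHS = -151 is not a perfect cube.
  y = 3: RHS = 514 is not a perfect cube.
  y = -3: RHS = -512 = (-8)³ ⇒ x = -8 works.
Continuing the search up to |y| = 30 finds no further solutions beyond those listed.
Collected solutions: (1, 0), (-8, -3).

Solutions (with |y| ≤ 30): (1, 0), (-8, -3).


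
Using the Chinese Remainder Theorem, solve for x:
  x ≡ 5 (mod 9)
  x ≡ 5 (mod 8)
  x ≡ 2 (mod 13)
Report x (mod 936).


Moduli 9, 8, 13 are pairwise coprime; by CRT there is a unique solution modulo M = 9 · 8 · 13 = 936.
Solve pairwise, accumulating the modulus:
  Start with x ≡ 5 (mod 9).
  Combine with x ≡ 5 (mod 8): since gcd(9, 8) = 1, we get a unique residue mod 72.
    Write x = 5 + 9·t and substitute into x ≡ 5 (mod 8): 9·t ≡ 5 − 5 = 0 (mod 8).
    Reduce coefficients mod 8: 1·t ≡ 0 (mod 8).
    So t ≡ 0 (mod 8).
    Then x = 5 + 9·0 = 5, valid modulo lcm(9, 8) = 72: x ≡ 5 (mod 72).
  Combine with x ≡ 2 (mod 13): since gcd(72, 13) = 1, we get a unique residue mod 936.
    Write x = 5 + 72·t and substitute into x ≡ 2 (mod 13): 72·t ≡ 2 − 5 = -3 (mod 13).
    Reduce coefficients mod 13: 7·t ≡ 10 (mod 13).
    The inverse of 7 mod 13 is 2 (since 7·2 = 14 = 1·13 + 1), so t ≡ 2·10 = 20 ≡ 7 (mod 13).
    Then x = 5 + 72·7 = 509, valid modulo lcm(72, 13) = 936: x ≡ 509 (mod 936).
Verify: 509 mod 9 = 5 ✓, 509 mod 8 = 5 ✓, 509 mod 13 = 2 ✓.

x ≡ 509 (mod 936).


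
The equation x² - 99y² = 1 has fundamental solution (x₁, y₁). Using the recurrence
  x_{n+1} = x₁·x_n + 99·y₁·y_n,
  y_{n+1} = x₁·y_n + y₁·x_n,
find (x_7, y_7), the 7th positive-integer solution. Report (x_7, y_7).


Step 1: Find the fundamental solution (x₁, y₁) of x² - 99y² = 1.
  Expand √99 as a continued fraction. a₀ = ⌊√99⌋ = 9; iterate m_{k+1} = d_k·a_k − m_k, d_{k+1} = (99 − m_{k+1}²)/d_k, a_{k+1} = ⌊(a₀ + m_{k+1})/d_{k+1}⌋ (starting m₀ = 0, d₀ = 1), with convergents p_k = a_k·p_{k-1} + p_{k-2}, q_k = a_k·q_{k-1} + q_{k-2} (p₋₁ = 1, q₋₁ = 0):
  k = 0: a₀ = 9; p₀/q₀ = 9/1; p₀² − 99·q₀² = 81 − 99 = -18.
  k = 1: m = 9, d = 18, a = ⌊(9 + 9)/18⌋ = 1; p/q = (1·9 + 1)/(1·1 + 0) = 10/1; p² − 99·q² = 100 − 99 = 1.
  The first convergent with p² − 99·q² = 1 gives the fundamental solution (x₁, y₁) = (10, 1).
Step 2: Apply the recurrence (x_{n+1}, y_{n+1}) = (x₁x_n + 99y₁y_n, x₁y_n + y₁x_n) repeatedly.
  From (x_1, y_1) = (10, 1): x_2 = 10·10 + 99·1·1 = 199; y_2 = 10·1 + 1·10 = 20.
  From (x_2, y_2) = (199, 20): x_3 = 10·199 + 99·1·20 = 3970; y_3 = 10·20 + 1·199 = 399.
  From (x_3, y_3) = (3970, 399): x_4 = 10·3970 + 99·1·399 = 79201; y_4 = 10·399 + 1·3970 = 7960.
  From (x_4, y_4) = (79201, 7960): x_5 = 10·79201 + 99·1·7960 = 1580050; y_5 = 10·7960 + 1·79201 = 158801.
  From (x_5, y_5) = (1580050, 158801): x_6 = 10·1580050 + 99·1·158801 = 31521799; y_6 = 10·158801 + 1·1580050 = 3168060.
  From (x_6, y_6) = (31521799, 3168060): x_7 = 10·31521799 + 99·1·3168060 = 628855930; y_7 = 10·3168060 + 1·31521799 = 63202399.
Step 3: Verify x_7² - 99·y_7² = 395459780696164900 - 395459780696164899 = 1 (should be 1). ✓

(x_1, y_1) = (10, 1); (x_7, y_7) = (628855930, 63202399).


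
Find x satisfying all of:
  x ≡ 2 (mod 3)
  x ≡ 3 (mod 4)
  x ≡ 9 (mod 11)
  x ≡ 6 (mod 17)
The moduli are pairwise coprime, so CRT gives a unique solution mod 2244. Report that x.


Product of moduli M = 3 · 4 · 11 · 17 = 2244.
Merge one congruence at a time:
  Start: x ≡ 2 (mod 3).
  Combine with x ≡ 3 (mod 4); new modulus lcm = 12.
    Write x = 2 + 3·t and substitute into x ≡ 3 (mod 4): 3·t ≡ 3 − 2 = 1 (mod 4).
    The inverse of 3 mod 4 is 3 (since 3·3 = 9 = 2·4 + 1), so t ≡ 3·1 = 3 ≡ 3 (mod 4).
    Then x = 2 + 3·3 = 11, valid modulo lcm(3, 4) = 12: x ≡ 11 (mod 12).
  Combine with x ≡ 9 (mod 11); new modulus lcm = 132.
    Write x = 11 + 12·t and substitute into x ≡ 9 (mod 11): 12·t ≡ 9 − 11 = -2 (mod 11).
    Reduce coefficients mod 11: 1·t ≡ 9 (mod 11).
    So t ≡ 9 (mod 11).
    Then x = 11 + 12·9 = 119, valid modulo lcm(12, 11) = 132: x ≡ 119 (mod 132).
  Combine with x ≡ 6 (mod 17); new modulus lcm = 2244.
    Write x = 119 + 132·t and substitute into x ≡ 6 (mod 17): 132·t ≡ 6 − 119 = -113 (mod 17).
    Reduce coefficients mod 17: 13·t ≡ 6 (mod 17).
    The inverse of 13 mod 17 is 4 (since 13·4 = 52 = 3·17 + 1), so t ≡ 4·6 = 24 ≡ 7 (mod 17).
    Then x = 119 + 132·7 = 1043, valid modulo lcm(132, 17) = 2244: x ≡ 1043 (mod 2244).
Verify against each original: 1043 mod 3 = 2, 1043 mod 4 = 3, 1043 mod 11 = 9, 1043 mod 17 = 6.

x ≡ 1043 (mod 2244).


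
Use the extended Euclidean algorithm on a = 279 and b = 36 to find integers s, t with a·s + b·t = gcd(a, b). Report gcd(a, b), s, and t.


Euclidean algorithm on (279, 36) — divide until remainder is 0:
  279 = 7 · 36 + 27
  36 = 1 · 27 + 9
  27 = 3 · 9 + 0
gcd(279, 36) = 9.
Track Bezout coefficients alongside the remainders: start with r₀ = 279 = a·1 + b·0 (s = 1, t = 0) and r₁ = 36 = a·0 + b·1 (s = 0, t = 1); each new remainder r_{k+1} = r_{k-1} − q_k·r_k inherits s_{k+1} = s_{k-1} − q_k·s_k, t_{k+1} = t_{k-1} − q_k·t_k, so r_k = a·s_k + b·t_k at every step:
  q = 7: r = 27, s = 1 − 7·0 = 1, t = 0 − 7·1 = -7  (check: 279·1 + 36·(-7) = 27)
  q = 1: r = 9, s = 0 − 1·1 = -1, t = 1 − 1·(-7) = 8  (check: 279·(-1) + 36·8 = 9)
The row with r = 9 (the gcd) gives the Bezout coefficients s = -1, t = 8.
Result: 279 · (-1) + 36 · (8) = 9.

gcd(279, 36) = 9; s = -1, t = 8 (check: 279·(-1) + 36·8 = 9).


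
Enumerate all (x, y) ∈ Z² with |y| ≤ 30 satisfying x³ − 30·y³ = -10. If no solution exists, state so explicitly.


The equation is x³ - 30y³ = -10. For fixed y, x³ = 30·y³ − 10, so a solution requires the RHS to be a perfect cube.
Strategy: iterate y from -30 to 30, compute RHS = 30·y³ − 10, and check whether it is a (positive or negative) perfect cube.
Check small values of y:
  y = 0: RHS = -10 is not a perfect cube.
  y = 1: RHS = 20 is not a perfect cube.
  y = -1: RHS = -40 is not a perfect cube.
  y = 2: RHS = 230 is not a perfect cube.
  y = -2: RHS = -250 is not a perfect cube.
  y = 3: RHS = 800 is not a perfect cube.
  y = -3: RHS = -820 is not a perfect cube.
Continuing the search up to |y| = 30 finds no solutions either.
No (x, y) in the scanned range satisfies the equation.

No integer solutions with |y| ≤ 30.


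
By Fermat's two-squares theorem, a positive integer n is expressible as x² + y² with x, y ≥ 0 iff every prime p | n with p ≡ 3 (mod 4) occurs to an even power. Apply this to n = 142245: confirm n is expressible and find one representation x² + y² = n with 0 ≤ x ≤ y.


Step 1: Factor n = 142245 = 3^2 · 5 · 29 · 109.
Step 2: Check the mod-4 condition on each prime factor: 3 ≡ 3 (mod 4), exponent 2 (must be even); 5 ≡ 1 (mod 4), exponent 1; 29 ≡ 1 (mod 4), exponent 1; 109 ≡ 1 (mod 4), exponent 1.
All primes ≡ 3 (mod 4) appear to even exponent (or don't appear), so by the two-squares theorem n IS expressible as a sum of two squares.
Step 3: Build a representation. Group n = k² · m with k = 3 and m = 5 · 29 · 109 = 15805 (a product of primes ≡ 1 (mod 4)); a representation of m scales to one of n via (k·x)² + (k·y)² = k²(x² + y²). Each prime p ≡ 1 (mod 4) is itself a sum of two squares; find a² by testing p − a² for a perfect square:
  5: 5 − 1² = 4 = 2² ⇒ 5 = 1² + 2².
  29: 29 − 1² = 28, 29 − 2² = 25 = 5² ⇒ 29 = 2² + 5².
  109: 109 − 1² = 108, 109 − 2² = 105, 109 − 3² = 100 = 10² ⇒ 109 = 3² + 10².
  Combine using the Brahmagupta–Fibonacci identity (a² + b²)(c² + d²) = (ac − bd)² + (ad + bc)² = (ac + bd)² + (ad − bc)²:
  5 · 29 = 145: from (1² + 2²)(2² + 5²), take (1·2 − 2·5, 1·5 + 2·2) = (2 − 10, 5 + 4) = (-8, 9); dropping signs (only squares matter) gives (8, 9); check 8² + 9² = 64 + 81 = 145 ✓.
  145 · 109 = 15805: from (8² + 9²)(3² + 10²), take (8·3 − 9·10, 8·10 + 9·3) = (24 − 90, 80 + 27) = (-66, 107); dropping signs (only squares matter) gives (66, 107); check 66² + 107² = 4356 + 11449 = 15805 ✓.
  Scale by k = 3: (3·66, 3·107) = (198, 321).
Step 4: Order so x ≤ y and verify: 198² + 321² = 39204 + 103041 = 142245 = n. ✓

n = 142245 = 198² + 321² (one valid representation with x ≤ y).


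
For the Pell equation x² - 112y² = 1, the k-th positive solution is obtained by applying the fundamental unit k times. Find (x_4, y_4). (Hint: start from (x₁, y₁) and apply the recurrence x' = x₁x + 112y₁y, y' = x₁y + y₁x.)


Step 1: Find the fundamental solution (x₁, y₁) of x² - 112y² = 1.
  Expand √112 as a continued fraction. a₀ = ⌊√112⌋ = 10; iterate m_{k+1} = d_k·a_k − m_k, d_{k+1} = (112 − m_{k+1}²)/d_k, a_{k+1} = ⌊(a₀ + m_{k+1})/d_{k+1}⌋ (starting m₀ = 0, d₀ = 1), with convergents p_k = a_k·p_{k-1} + p_{k-2}, q_k = a_k·q_{k-1} + q_{k-2} (p₋₁ = 1, q₋₁ = 0):
  k = 0: a₀ = 10; p₀/q₀ = 10/1; p₀² − 112·q₀² = 100 − 112 = -12.
  k = 1: m = 10, d = 12, a = ⌊(10 + 10)/12⌋ = 1; p/q = (1·10 + 1)/(1·1 + 0) = 11/1; p² − 112·q² = 121 − 112 = 9.
  k = 2: m = 2, d = 9, a = ⌊(10 + 2)/9⌋ = 1; p/q = (1·11 + 10)/(1·1 + 1) = 21/2; p² − 112·q² = 441 − 448 = -7.
  k = 3: m = 7, d = 7, a = ⌊(10 + 7)/7⌋ = 2; p/q = (2·21 + 11)/(2·2 + 1) = 53/5; p² − 112·q² = 2809 − 2800 = 9.
  k = 4: m = 7, d = 9, a = ⌊(10 + 7)/9⌋ = 1; p/q = (1·53 + 21)/(1·5 + 2) = 74/7; p² − 112·q² = 5476 − 5488 = -12.
  k = 5: m = 2, d = 12, a = ⌊(10 + 2)/12⌋ = 1; p/q = (1·74 + 53)/(1·7 + 5) = 127/12; p² − 112·q² = 16129 − 16128 = 1.
  The first convergent with p² − 112·q² = 1 gives the fundamental solution (x₁, y₁) = (127, 12).
Step 2: Apply the recurrence (x_{n+1}, y_{n+1}) = (x₁x_n + 112y₁y_n, x₁y_n + y₁x_n) repeatedly.
  From (x_1, y_1) = (127, 12): x_2 = 127·127 + 112·12·12 = 32257; y_2 = 127·12 + 12·127 = 3048.
  From (x_2, y_2) = (32257, 3048): x_3 = 127·32257 + 112·12·3048 = 8193151; y_3 = 127·3048 + 12·32257 = 774180.
  From (x_3, y_3) = (8193151, 774180): x_4 = 127·8193151 + 112·12·774180 = 2081028097; y_4 = 127·774180 + 12·8193151 = 196638672.
Step 3: Verify x_4² - 112·y_4² = 4330677940503441409 - 4330677940503441408 = 1 (should be 1). ✓

(x_1, y_1) = (127, 12); (x_4, y_4) = (2081028097, 196638672).


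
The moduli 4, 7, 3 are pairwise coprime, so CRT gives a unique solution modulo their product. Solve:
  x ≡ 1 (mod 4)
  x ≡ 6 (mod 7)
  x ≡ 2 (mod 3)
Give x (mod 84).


Moduli 4, 7, 3 are pairwise coprime; by CRT there is a unique solution modulo M = 4 · 7 · 3 = 84.
Solve pairwise, accumulating the modulus:
  Start with x ≡ 1 (mod 4).
  Combine with x ≡ 6 (mod 7): since gcd(4, 7) = 1, we get a unique residue mod 28.
    Write x = 1 + 4·t and substitute into x ≡ 6 (mod 7): 4·t ≡ 6 − 1 = 5 (mod 7).
    The inverse of 4 mod 7 is 2 (since 4·2 = 8 = 1·7 + 1), so t ≡ 2·5 = 10 ≡ 3 (mod 7).
    Then x = 1 + 4·3 = 13, valid modulo lcm(4, 7) = 28: x ≡ 13 (mod 28).
  Combine with x ≡ 2 (mod 3): since gcd(28, 3) = 1, we get a unique residue mod 84.
    Write x = 13 + 28·t and substitute into x ≡ 2 (mod 3): 28·t ≡ 2 − 13 = -11 (mod 3).
    Reduce coefficients mod 3: 1·t ≡ 1 (mod 3).
    So t ≡ 1 (mod 3).
    Then x = 13 + 28·1 = 41, valid modulo lcm(28, 3) = 84: x ≡ 41 (mod 84).
Verify: 41 mod 4 = 1 ✓, 41 mod 7 = 6 ✓, 41 mod 3 = 2 ✓.

x ≡ 41 (mod 84).


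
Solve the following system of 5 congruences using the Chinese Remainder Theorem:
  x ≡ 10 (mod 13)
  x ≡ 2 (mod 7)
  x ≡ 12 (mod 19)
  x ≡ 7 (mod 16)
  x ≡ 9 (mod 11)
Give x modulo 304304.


Product of moduli M = 13 · 7 · 19 · 16 · 11 = 304304.
Merge one congruence at a time:
  Start: x ≡ 10 (mod 13).
  Combine with x ≡ 2 (mod 7); new modulus lcm = 91.
    Write x = 10 + 13·t and substitute into x ≡ 2 (mod 7): 13·t ≡ 2 − 10 = -8 (mod 7).
    Reduce coefficients mod 7: 6·t ≡ 6 (mod 7).
    The inverse of 6 mod 7 is 6 (since 6·6 = 36 = 5·7 + 1), so t ≡ 6·6 = 36 ≡ 1 (mod 7).
    Then x = 10 + 13·1 = 23, valid modulo lcm(13, 7) = 91: x ≡ 23 (mod 91).
  Combine with x ≡ 12 (mod 19); new modulus lcm = 1729.
    Write x = 23 + 91·t and substitute into x ≡ 12 (mod 19): 91·t ≡ 12 − 23 = -11 (mod 19).
    Reduce coefficients mod 19: 15·t ≡ 8 (mod 19).
    The inverse of 15 mod 19 is 14 (since 15·14 = 210 = 11·19 + 1), so t ≡ 14·8 = 112 ≡ 17 (mod 19).
    Then x = 23 + 91·17 = 1570, valid modulo lcm(91, 19) = 1729: x ≡ 1570 (mod 1729).
  Combine with x ≡ 7 (mod 16); new modulus lcm = 27664.
    Write x = 1570 + 1729·t and substitute into x ≡ 7 (mod 16): 1729·t ≡ 7 − 1570 = -1563 (mod 16).
    Reduce coefficients mod 16: 1·t ≡ 5 (mod 16).
    So t ≡ 5 (mod 16).
    Then x = 1570 + 1729·5 = 10215, valid modulo lcm(1729, 16) = 27664: x ≡ 10215 (mod 27664).
  Combine with x ≡ 9 (mod 11); new modulus lcm = 304304.
    Write x = 10215 + 27664·t and substitute into x ≡ 9 (mod 11): 27664·t ≡ 9 − 10215 = -10206 (mod 11).
    Reduce coefficients mod 11: 10·t ≡ 2 (mod 11).
    The inverse of 10 mod 11 is 10 (since 10·10 = 100 = 9·11 + 1), so t ≡ 10·2 = 20 ≡ 9 (mod 11).
    Then x = 10215 + 27664·9 = 259191, valid modulo lcm(27664, 11) = 304304: x ≡ 259191 (mod 304304).
Verify against each original: 259191 mod 13 = 10, 259191 mod 7 = 2, 259191 mod 19 = 12, 259191 mod 16 = 7, 259191 mod 11 = 9.

x ≡ 259191 (mod 304304).


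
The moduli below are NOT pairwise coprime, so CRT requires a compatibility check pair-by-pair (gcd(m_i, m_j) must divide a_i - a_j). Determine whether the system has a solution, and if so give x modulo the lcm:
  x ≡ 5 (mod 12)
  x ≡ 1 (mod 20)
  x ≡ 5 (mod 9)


Moduli 12, 20, 9 are not pairwise coprime, so CRT works modulo lcm(m_i) when all pairwise compatibility conditions hold.
Pairwise compatibility: gcd(m_i, m_j) must divide a_i - a_j for every pair.
Merge one congruence at a time:
  Start: x ≡ 5 (mod 12).
  Combine with x ≡ 1 (mod 20): gcd(12, 20) = 4; 1 - 5 = -4, which IS divisible by 4, so compatible.
    Write x = 5 + 12·t and substitute into x ≡ 1 (mod 20): 12·t ≡ 1 − 5 = -4 (mod 20).
    Divide the congruence (and modulus) by g = 4: 3·t ≡ -1 (mod 5).
    Reduce coefficients mod 5: 3·t ≡ 4 (mod 5).
    The inverse of 3 mod 5 is 2 (since 3·2 = 6 = 1·5 + 1), so t ≡ 2·4 = 8 ≡ 3 (mod 5).
    Then x = 5 + 12·3 = 41, valid modulo lcm(12, 20) = 60: x ≡ 41 (mod 60).
  Combine with x ≡ 5 (mod 9): gcd(60, 9) = 3; 5 - 41 = -36, which IS divisible by 3, so compatible.
    Write x = 41 + 60·t and substitute into x ≡ 5 (mod 9): 60·t ≡ 5 − 41 = -36 (mod 9).
    Divide the congruence (and modulus) by g = 3: 20·t ≡ -12 (mod 3).
    Reduce coefficients mod 3: 2·t ≡ 0 (mod 3).
    The inverse of 2 mod 3 is 2 (since 2·2 = 4 = 1·3 + 1), so t ≡ 2·0 = 0 ≡ 0 (mod 3).
    Then x = 41 + 60·0 = 41, valid modulo lcm(60, 9) = 180: x ≡ 41 (mod 180).
Verify: 41 mod 12 = 5, 41 mod 20 = 1, 41 mod 9 = 5.

x ≡ 41 (mod 180).


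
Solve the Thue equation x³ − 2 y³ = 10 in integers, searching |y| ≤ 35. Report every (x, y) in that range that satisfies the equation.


The equation is x³ - 2y³ = 10. For fixed y, x³ = 2·y³ + 10, so a solution requires the RHS to be a perfect cube.
Strategy: iterate y from -35 to 35, compute RHS = 2·y³ + 10, and check whether it is a (positive or negative) perfect cube.
Check small values of y:
  y = 0: RHS = 10 is not a perfect cube.
  y = 1: RHS = 12 is not a perfect cube.
  y = -1: RHS = 8 = (2)³ ⇒ x = 2 works.
  y = 2: RHS = 26 is not a perfect cube.
  y = -2: RHS = -6 is not a perfect cube.
  y = 3: RHS = 64 = (4)³ ⇒ x = 4 works.
  y = -3: RHS = -44 is not a perfect cube.
Continuing the search up to |y| = 35 finds no further solutions beyond those listed.
Collected solutions: (2, -1), (4, 3).

Solutions (with |y| ≤ 35): (2, -1), (4, 3).


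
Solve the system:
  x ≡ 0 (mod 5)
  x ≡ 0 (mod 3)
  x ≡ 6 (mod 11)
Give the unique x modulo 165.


Moduli 5, 3, 11 are pairwise coprime; by CRT there is a unique solution modulo M = 5 · 3 · 11 = 165.
Solve pairwise, accumulating the modulus:
  Start with x ≡ 0 (mod 5).
  Combine with x ≡ 0 (mod 3): since gcd(5, 3) = 1, we get a unique residue mod 15.
    Write x = 0 + 5·t and substitute into x ≡ 0 (mod 3): 5·t ≡ 0 − 0 = 0 (mod 3).
    Reduce coefficients mod 3: 2·t ≡ 0 (mod 3).
    The inverse of 2 mod 3 is 2 (since 2·2 = 4 = 1·3 + 1), so t ≡ 2·0 = 0 ≡ 0 (mod 3).
    Then x = 0 + 5·0 = 0, valid modulo lcm(5, 3) = 15: x ≡ 0 (mod 15).
  Combine with x ≡ 6 (mod 11): since gcd(15, 11) = 1, we get a unique residue mod 165.
    Write x = 0 + 15·t and substitute into x ≡ 6 (mod 11): 15·t ≡ 6 − 0 = 6 (mod 11).
    Reduce coefficients mod 11: 4·t ≡ 6 (mod 11).
    The inverse of 4 mod 11 is 3 (since 4·3 = 12 = 1·11 + 1), so t ≡ 3·6 = 18 ≡ 7 (mod 11).
    Then x = 0 + 15·7 = 105, valid modulo lcm(15, 11) = 165: x ≡ 105 (mod 165).
Verify: 105 mod 5 = 0 ✓, 105 mod 3 = 0 ✓, 105 mod 11 = 6 ✓.

x ≡ 105 (mod 165).


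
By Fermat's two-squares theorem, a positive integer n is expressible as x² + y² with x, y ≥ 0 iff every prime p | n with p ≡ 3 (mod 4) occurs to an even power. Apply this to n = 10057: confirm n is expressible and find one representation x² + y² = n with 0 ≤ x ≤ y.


Step 1: Factor n = 10057 = 89 · 113.
Step 2: Check the mod-4 condition on each prime factor: 89 ≡ 1 (mod 4), exponent 1; 113 ≡ 1 (mod 4), exponent 1.
All primes ≡ 3 (mod 4) appear to even exponent (or don't appear), so by the two-squares theorem n IS expressible as a sum of two squares.
Step 3: Build a representation. Here n = 89 · 113 is a product of primes ≡ 1 (mod 4). Each prime p ≡ 1 (mod 4) is itself a sum of two squares; find a² by testing p − a² for a perfect square:
  89: 89 − 1² = 88, 89 − 2² = 85, 89 − 3² = 80, 89 − 4² = 73, 89 − 5² = 64 = 8² ⇒ 89 = 5² + 8².
  113: 113 − 1² = 112, 113 − 2² = 109, 113 − 3² = 104, 113 − 4² = 97, 113 − 5² = 88, 113 − 6² = 77, 113 − 7² = 64 = 8² ⇒ 113 = 7² + 8².
  Combine using the Brahmagupta–Fibonacci identity (a² + b²)(c² + d²) = (ac − bd)² + (ad + bc)² = (ac + bd)² + (ad − bc)²:
  89 · 113 = 10057: from (5² + 8²)(7² + 8²), take (5·7 − 8·8, 5·8 + 8·7) = (35 − 64, 40 + 56) = (-29, 96); dropping signs (only squares matter) gives (29, 96); check 29² + 96² = 841 + 9216 = 10057 ✓.
Step 4: Order so x ≤ y and verify: 29² + 96² = 841 + 9216 = 10057 = n. ✓

n = 10057 = 29² + 96² (one valid representation with x ≤ y).
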